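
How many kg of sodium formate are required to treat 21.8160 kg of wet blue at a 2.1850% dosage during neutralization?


Formula: Neutralizer = substrate * pct / 100
Substituting: Neutralizer = 21.8160 * 2.1850 / 100
Result: 0.4767 kg


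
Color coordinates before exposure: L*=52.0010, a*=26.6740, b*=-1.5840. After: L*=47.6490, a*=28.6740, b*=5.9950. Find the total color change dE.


dL = -4.3520, da = 2.0000, db = 7.5790
dE = sqrt((-4.3520)^2 + 2.0000^2 + 7.5790^2) = 8.9656


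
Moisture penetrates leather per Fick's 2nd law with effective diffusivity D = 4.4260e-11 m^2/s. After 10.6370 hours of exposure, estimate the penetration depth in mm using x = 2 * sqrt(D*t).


t = 10.6370 hr * 3600 = 38293.2000 s
D * t = 4.4260e-11 * 38293.2000 = 1.6949e-06
x = 2 * sqrt(D*t) = 2 * sqrt(1.6949e-06) = 0.00260373 m = 2.6037 mm


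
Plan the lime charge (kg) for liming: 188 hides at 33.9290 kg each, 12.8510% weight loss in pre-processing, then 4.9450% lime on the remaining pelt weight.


Total_raw = N * avg_wt = 188 * 33.9290 = 6378.6520 kg
Substrate = Total_raw * (1 - loss/100) = 6378.6520 * (1 - 12.8510/100) = 5558.9314 kg
Lime = Substrate * pct / 100 = 5558.9314 * 4.9450 / 100 = 274.8892 kg


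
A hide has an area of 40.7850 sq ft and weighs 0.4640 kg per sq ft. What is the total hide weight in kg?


Formula: Weight = area * weight_per_sqft
Substituting: Weight = 40.7850 * 0.4640
Result: 18.9242 kg


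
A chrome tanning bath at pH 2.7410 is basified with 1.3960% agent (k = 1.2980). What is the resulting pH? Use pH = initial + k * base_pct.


Formula: pH_final = pH_initial + k * base_pct
Substituting: pH_final = 2.7410 + 1.2980 * 1.3960
Result: 4.5530


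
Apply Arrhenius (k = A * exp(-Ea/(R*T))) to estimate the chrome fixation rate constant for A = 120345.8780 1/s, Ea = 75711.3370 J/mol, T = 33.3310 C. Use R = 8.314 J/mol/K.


T_K = T_C + 273.15 = 33.3310 + 273.15 = 306.4810 K
exponent = -Ea / (R * T_K) = -75711.3370 / (8.314 * 306.4810) = -29.7131
k = A * exp(exponent) = 120345.8780 * exp(-29.7131) = 1.5004e-08 1/s


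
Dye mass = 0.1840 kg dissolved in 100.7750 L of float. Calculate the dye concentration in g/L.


Formula: Conc = dye_mass(kg) / volume(L) * 1000
Substituting: Conc = 0.1840 / 100.7750 * 1000
Result: 1.8258 g/L


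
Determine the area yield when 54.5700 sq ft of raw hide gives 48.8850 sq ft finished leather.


Formula: Yield = finished / raw * 100
Substituting: Yield = 48.8850 / 54.5700 * 100
Result: 89.5822 %


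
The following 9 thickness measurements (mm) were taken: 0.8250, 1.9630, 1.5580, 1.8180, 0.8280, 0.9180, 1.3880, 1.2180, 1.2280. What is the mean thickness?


Formula: Average = sum / n
Substituting: Average = 11.7440 / 9
Result: 1.3049 mm


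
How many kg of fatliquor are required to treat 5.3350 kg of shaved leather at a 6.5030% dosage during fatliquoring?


Formula: Fat = substrate * pct / 100
Substituting: Fat = 5.3350 * 6.5030 / 100
Result: 0.3469 kg


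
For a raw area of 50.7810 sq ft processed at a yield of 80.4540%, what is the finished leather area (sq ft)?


Formula: finished = raw * yield / 100
Substituting: finished = 50.7810 * 80.4540 / 100
Result: 40.8553 sq ft


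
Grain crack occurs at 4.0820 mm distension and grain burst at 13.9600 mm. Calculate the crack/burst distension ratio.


Formula: Ratio = crack / burst
Substituting: Ratio = 4.0820 / 13.9600
Result: 0.2924


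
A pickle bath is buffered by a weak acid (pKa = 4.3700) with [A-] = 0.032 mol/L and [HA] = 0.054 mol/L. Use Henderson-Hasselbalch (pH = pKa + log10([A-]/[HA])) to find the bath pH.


ratio = [A-] / [HA] = 0.032 / 0.054 = 0.5926
log10(ratio) = -0.2272
pH = pKa + log10(ratio) = 4.3700 - 0.2272 = 4.1428


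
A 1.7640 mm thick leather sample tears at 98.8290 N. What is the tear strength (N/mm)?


Formula: Tear strength = force / thickness
Substituting: Tear strength = 98.8290 / 1.7640
Result: 56.0255 N/mm


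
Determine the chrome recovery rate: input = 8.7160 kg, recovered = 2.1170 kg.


Formula: Recovery = recovered / input * 100
Substituting: Recovery = 2.1170 / 8.7160 * 100
Result: 24.2887 %


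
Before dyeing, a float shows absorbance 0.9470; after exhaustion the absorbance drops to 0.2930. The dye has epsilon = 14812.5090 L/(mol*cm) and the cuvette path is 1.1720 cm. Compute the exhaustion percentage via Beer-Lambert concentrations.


c_initial = A_i / (epsilon * l) = 0.9470 / (14812.5090 * 1.1720) = 5.4550e-05 mol/L
c_final = A_f / (epsilon * l) = 0.2930 / (14812.5090 * 1.1720) = 1.6878e-05 mol/L
Exhaustion = (c_initial - c_final) / c_initial * 100 = (5.4550e-05 - 1.6878e-05) / 5.4550e-05 * 100 = 69.0602 %


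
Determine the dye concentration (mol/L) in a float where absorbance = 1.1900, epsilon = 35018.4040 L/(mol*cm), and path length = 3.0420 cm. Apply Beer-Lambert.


Formula: c = A / (epsilon * l)
Substituting: c = 1.1900 / (35018.4040 * 3.0420)
Result: 1.1171e-05 mol/L


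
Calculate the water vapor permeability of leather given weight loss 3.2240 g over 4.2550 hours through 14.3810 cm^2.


Formula: WVP = loss / (area * time)
Substituting: WVP = 3.2240 / (14.3810 * 4.2550)
Result: 0.0526874 g/(cm^2*hr)


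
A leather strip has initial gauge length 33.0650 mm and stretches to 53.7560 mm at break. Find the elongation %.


Formula: Elongation = (Lf - L0) / L0 * 100
Substituting: Elongation = (53.7560 - 33.0650) / 33.0650 * 100
Result: 62.5767 %


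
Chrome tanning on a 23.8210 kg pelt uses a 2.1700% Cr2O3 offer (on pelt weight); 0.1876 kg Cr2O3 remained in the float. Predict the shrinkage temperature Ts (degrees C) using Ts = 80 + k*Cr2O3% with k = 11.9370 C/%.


Offered = pelt * offer_pct / 100 = 23.8210 * 2.1700 / 100 = 0.5169 kg
Uptake = offered - residual = 0.5169 - 0.1876 = 0.3293 kg
Cr2O3% on pelt = uptake / pelt * 100 = 0.3293 / 23.8210 * 100 = 1.3825 %
Ts = 80 + k * Cr2O3% = 80 + 11.9370 * 1.3825 = 96.5024 C


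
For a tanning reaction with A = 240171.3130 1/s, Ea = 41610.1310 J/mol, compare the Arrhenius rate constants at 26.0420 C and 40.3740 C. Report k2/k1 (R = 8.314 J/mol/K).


T1 = 26.0420 + 273.15 = 299.1920 K; T2 = 40.3740 + 273.15 = 313.5240 K
k1 = A * exp(-Ea/(R*T1)) = 240171.3130 * exp(-41610.1310/(8.314*299.1920)) = 0.0130535 1/s
k2 = A * exp(-Ea/(R*T2)) = 240171.3130 * exp(-41610.1310/(8.314*313.5240)) = 0.0280426 1/s
k2/k1 = 0.0280426 / 0.0130535 = 2.1483


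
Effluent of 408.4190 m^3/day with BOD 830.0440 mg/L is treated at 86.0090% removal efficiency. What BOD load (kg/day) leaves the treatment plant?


Load_in = volume * conc / 1000 = 408.4190 * 830.0440 / 1000 = 339.0057 kg/day
Removed = Load_in * eff / 100 = 339.0057 * 86.0090 / 100 = 291.5754 kg/day
Load_out = Load_in - Removed = 339.0057 - 291.5754 = 47.4303 kg/day


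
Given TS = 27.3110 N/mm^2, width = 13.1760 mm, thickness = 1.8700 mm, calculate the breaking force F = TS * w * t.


Formula: F = TS * w * t
Substituting: F = 27.3110 * 13.1760 * 1.8700
Result: 672.9190 N


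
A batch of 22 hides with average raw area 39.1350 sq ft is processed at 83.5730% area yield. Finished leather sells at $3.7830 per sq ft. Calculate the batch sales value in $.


Raw_total = N * avg_area = 22 * 39.1350 = 860.9700 sq ft
Finished = Raw_total * yield / 100 = 860.9700 * 83.5730 / 100 = 719.5385 sq ft
Value = Finished * price = 719.5385 * 3.7830 = 2722.0140 $


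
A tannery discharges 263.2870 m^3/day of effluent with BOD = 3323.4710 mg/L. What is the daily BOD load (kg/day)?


Formula: BOD_load = volume * conc / 1000
Substituting: BOD_load = 263.2870 * 3323.4710 / 1000
Result: 875.0267 kg/day


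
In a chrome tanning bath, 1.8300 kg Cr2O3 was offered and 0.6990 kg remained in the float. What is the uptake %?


Formula: Uptake = (offered - residual) / offered * 100
Substituting: Uptake = (1.8300 - 0.6990) / 1.8300 * 100
Result: 61.8033 %


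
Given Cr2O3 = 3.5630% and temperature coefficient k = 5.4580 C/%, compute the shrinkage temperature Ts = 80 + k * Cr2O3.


Formula: Ts = 80 + k * Cr2O3
Substituting: Ts = 80 + 5.4580 * 3.5630
Result: 99.4469 C


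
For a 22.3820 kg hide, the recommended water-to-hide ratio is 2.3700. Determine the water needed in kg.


Formula: Water = hide_weight * ratio
Substituting: Water = 22.3820 * 2.3700
Result: 53.0453 kg


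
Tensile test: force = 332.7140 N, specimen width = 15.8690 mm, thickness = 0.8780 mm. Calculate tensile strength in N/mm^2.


Formula: TS = force / (width * thickness)
Substituting: TS = 332.7140 / (15.8690 * 0.8780)
Result: 23.8796 N/mm^2


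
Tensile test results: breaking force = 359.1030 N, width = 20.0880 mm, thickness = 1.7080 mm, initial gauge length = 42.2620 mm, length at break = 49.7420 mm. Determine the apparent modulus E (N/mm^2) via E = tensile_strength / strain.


TS = F / (w * t) = 359.1030 / (20.0880 * 1.7080) = 10.4663 N/mm^2
strain = (Lf - L0) / L0 = (49.7420 - 42.2620) / 42.2620 = 0.1770
E = TS / strain = 10.4663 / 0.1770 = 59.1348 N/mm^2


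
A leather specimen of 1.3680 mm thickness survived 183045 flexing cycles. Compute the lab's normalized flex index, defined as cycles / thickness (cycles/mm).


Formula: Index = cycles / thickness
Substituting: Index = 183045 / 1.3680
Result: 133804.8246 cycles/mm


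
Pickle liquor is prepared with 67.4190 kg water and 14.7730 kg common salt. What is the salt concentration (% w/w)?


Formula: Conc = salt / (water + salt) * 100
Substituting: Conc = 14.7730 / (67.4190 + 14.7730) * 100
Result: 17.9738 %


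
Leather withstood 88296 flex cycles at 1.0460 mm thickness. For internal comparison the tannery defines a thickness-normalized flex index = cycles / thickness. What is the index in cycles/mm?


Formula: Index = cycles / thickness
Substituting: Index = 88296 / 1.0460
Result: 84413.0019 cycles/mm


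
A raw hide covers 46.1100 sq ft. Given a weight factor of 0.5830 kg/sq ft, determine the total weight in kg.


Formula: Weight = area * weight_per_sqft
Substituting: Weight = 46.1100 * 0.5830
Result: 26.8821 kg


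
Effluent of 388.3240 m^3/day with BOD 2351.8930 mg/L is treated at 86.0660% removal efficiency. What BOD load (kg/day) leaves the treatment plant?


Load_in = volume * conc / 1000 = 388.3240 * 2351.8930 / 1000 = 913.2965 kg/day
Removed = Load_in * eff / 100 = 913.2965 * 86.0660 / 100 = 786.0378 kg/day
Load_out = Load_in - Removed = 913.2965 - 786.0378 = 127.2587 kg/day


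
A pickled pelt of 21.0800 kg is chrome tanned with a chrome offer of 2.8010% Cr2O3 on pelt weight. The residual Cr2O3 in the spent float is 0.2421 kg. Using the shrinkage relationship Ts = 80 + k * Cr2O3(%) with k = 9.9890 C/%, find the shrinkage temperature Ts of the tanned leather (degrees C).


Offered = pelt * offer_pct / 100 = 21.0800 * 2.8010 / 100 = 0.5905 kg
Uptake = offered - residual = 0.5905 - 0.2421 = 0.3484 kg
Cr2O3% on pelt = uptake / pelt * 100 = 0.3484 / 21.0800 * 100 = 1.6525 %
Ts = 80 + k * Cr2O3% = 80 + 9.9890 * 1.6525 = 96.5070 C


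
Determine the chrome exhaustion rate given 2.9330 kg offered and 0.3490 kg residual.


Formula: Uptake = (offered - residual) / offered * 100
Substituting: Uptake = (2.9330 - 0.3490) / 2.9330 * 100
Result: 88.1009 %


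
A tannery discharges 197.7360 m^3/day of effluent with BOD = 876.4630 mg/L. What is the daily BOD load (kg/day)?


Formula: BOD_load = volume * conc / 1000
Substituting: BOD_load = 197.7360 * 876.4630 / 1000
Result: 173.3083 kg/day


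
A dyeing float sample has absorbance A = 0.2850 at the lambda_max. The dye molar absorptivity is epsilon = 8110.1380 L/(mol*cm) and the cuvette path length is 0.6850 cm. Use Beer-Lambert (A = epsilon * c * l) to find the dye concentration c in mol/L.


Formula: c = A / (epsilon * l)
Substituting: c = 0.2850 / (8110.1380 * 0.6850)
Result: 5.1301e-05 mol/L


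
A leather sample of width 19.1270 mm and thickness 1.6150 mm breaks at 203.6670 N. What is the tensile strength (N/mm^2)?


Formula: TS = force / (width * thickness)
Substituting: TS = 203.6670 / (19.1270 * 1.6150)
Result: 6.5933 N/mm^2


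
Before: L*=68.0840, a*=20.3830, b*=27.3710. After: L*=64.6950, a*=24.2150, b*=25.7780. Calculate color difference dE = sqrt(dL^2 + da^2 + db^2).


dL = -3.3890, da = 3.8320, db = -1.5930
dE = sqrt((-3.3890)^2 + 3.8320^2 + (-1.5930)^2) = 5.3579


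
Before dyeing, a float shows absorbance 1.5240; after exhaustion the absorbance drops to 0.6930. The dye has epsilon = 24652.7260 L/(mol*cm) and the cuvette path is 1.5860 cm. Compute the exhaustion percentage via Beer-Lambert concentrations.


c_initial = A_i / (epsilon * l) = 1.5240 / (24652.7260 * 1.5860) = 3.8978e-05 mol/L
c_final = A_f / (epsilon * l) = 0.6930 / (24652.7260 * 1.5860) = 1.7724e-05 mol/L
Exhaustion = (c_initial - c_final) / c_initial * 100 = (3.8978e-05 - 1.7724e-05) / 3.8978e-05 * 100 = 54.5276 %


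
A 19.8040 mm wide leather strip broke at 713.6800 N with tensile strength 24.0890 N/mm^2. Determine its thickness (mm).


Formula: t = F / (TS * w)
Substituting: t = 713.6800 / (24.0890 * 19.8040)
Result: 1.4960 mm


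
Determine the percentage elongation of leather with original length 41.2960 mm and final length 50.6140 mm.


Formula: Elongation = (Lf - L0) / L0 * 100
Substituting: Elongation = (50.6140 - 41.2960) / 41.2960 * 100
Result: 22.5639 %


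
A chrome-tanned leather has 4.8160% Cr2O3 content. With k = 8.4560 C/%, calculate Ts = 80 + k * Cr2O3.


Formula: Ts = 80 + k * Cr2O3
Substituting: Ts = 80 + 8.4560 * 4.8160
Result: 120.7241 C


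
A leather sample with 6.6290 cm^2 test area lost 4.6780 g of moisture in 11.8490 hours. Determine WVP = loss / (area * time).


Formula: WVP = loss / (area * time)
Substituting: WVP = 4.6780 / (6.6290 * 11.8490)
Result: 0.0595567 g/(cm^2*hr)


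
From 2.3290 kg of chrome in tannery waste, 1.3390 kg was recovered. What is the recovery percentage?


Formula: Recovery = recovered / input * 100
Substituting: Recovery = 1.3390 / 2.3290 * 100
Result: 57.4925 %


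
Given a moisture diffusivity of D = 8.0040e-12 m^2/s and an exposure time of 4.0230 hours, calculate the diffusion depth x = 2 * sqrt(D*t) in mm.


t = 4.0230 hr * 3600 = 14482.8000 s
D * t = 8.0040e-12 * 14482.8000 = 1.1592e-07
x = 2 * sqrt(D*t) = 2 * sqrt(1.1592e-07) = 6.8094e-04 m = 0.6809 mm


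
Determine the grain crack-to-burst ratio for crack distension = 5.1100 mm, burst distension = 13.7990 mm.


Formula: Ratio = crack / burst
Substituting: Ratio = 5.1100 / 13.7990
Result: 0.3703


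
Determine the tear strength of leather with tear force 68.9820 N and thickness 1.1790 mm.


Formula: Tear strength = force / thickness
Substituting: Tear strength = 68.9820 / 1.1790
Result: 58.5089 N/mm


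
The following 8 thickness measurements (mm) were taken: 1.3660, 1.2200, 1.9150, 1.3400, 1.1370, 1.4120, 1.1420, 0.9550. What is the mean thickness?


Formula: Average = sum / n
Substituting: Average = 10.4870 / 8
Result: 1.3109 mm


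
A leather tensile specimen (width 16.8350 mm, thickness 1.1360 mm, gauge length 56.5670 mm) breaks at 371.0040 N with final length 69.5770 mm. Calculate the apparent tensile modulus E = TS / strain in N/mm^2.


TS = F / (w * t) = 371.0040 / (16.8350 * 1.1360) = 19.3993 N/mm^2
strain = (Lf - L0) / L0 = (69.5770 - 56.5670) / 56.5670 = 0.2300
E = TS / strain = 19.3993 / 0.2300 = 84.3477 N/mm^2


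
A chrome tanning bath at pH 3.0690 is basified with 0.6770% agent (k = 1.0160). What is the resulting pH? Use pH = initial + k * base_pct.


Formula: pH_final = pH_initial + k * base_pct
Substituting: pH_final = 3.0690 + 1.0160 * 0.6770
Result: 3.7568


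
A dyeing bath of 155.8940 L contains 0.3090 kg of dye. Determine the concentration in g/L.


Formula: Conc = dye_mass(kg) / volume(L) * 1000
Substituting: Conc = 0.3090 / 155.8940 * 1000
Result: 1.9821 g/L


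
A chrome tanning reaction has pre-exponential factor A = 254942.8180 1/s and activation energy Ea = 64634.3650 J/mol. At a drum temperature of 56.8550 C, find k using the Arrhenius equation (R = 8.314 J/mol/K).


T_K = T_C + 273.15 = 56.8550 + 273.15 = 330.0050 K
exponent = -Ea / (R * T_K) = -64634.3650 / (8.314 * 330.0050) = -23.5577
k = A * exp(exponent) = 254942.8180 * exp(-23.5577) = 1.4978e-05 1/s


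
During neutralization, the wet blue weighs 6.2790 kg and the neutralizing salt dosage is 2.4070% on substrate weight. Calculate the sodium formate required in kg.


Formula: Neutralizer = substrate * pct / 100
Substituting: Neutralizer = 6.2790 * 2.4070 / 100
Result: 0.1511 kg


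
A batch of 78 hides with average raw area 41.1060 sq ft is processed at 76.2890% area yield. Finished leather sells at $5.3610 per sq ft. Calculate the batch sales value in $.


Raw_total = N * avg_area = 78 * 41.1060 = 3206.2680 sq ft
Finished = Raw_total * yield / 100 = 3206.2680 * 76.2890 / 100 = 2446.0298 sq ft
Value = Finished * price = 2446.0298 * 5.3610 = 13113.1657 $


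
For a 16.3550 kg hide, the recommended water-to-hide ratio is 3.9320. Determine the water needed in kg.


Formula: Water = hide_weight * ratio
Substituting: Water = 16.3550 * 3.9320
Result: 64.3079 kg


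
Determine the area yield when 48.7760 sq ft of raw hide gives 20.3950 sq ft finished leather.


Formula: Yield = finished / raw * 100
Substituting: Yield = 20.3950 / 48.7760 * 100
Result: 41.8136 %


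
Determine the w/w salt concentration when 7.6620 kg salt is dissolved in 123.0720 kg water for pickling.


Formula: Conc = salt / (water + salt) * 100
Substituting: Conc = 7.6620 / (123.0720 + 7.6620) * 100
Result: 5.8608 %


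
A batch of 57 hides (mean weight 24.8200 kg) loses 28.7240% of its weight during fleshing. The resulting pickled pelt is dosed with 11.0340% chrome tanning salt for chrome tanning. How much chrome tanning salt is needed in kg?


Total_raw = N * avg_wt = 57 * 24.8200 = 1414.7400 kg
Substrate = Total_raw * (1 - loss/100) = 1414.7400 * (1 - 28.7240/100) = 1008.3701 kg
Chrome = Substrate * pct / 100 = 1008.3701 * 11.0340 / 100 = 111.2636 kg


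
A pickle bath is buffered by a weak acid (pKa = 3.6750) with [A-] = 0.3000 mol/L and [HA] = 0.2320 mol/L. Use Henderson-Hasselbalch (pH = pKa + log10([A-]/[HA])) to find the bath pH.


ratio = [A-] / [HA] = 0.3000 / 0.2320 = 1.2931
log10(ratio) = 0.1116
pH = pKa + log10(ratio) = 3.6750 + 0.1116 = 3.7866


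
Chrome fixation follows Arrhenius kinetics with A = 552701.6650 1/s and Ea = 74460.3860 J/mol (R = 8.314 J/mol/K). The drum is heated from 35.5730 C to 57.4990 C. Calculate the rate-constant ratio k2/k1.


T1 = 35.5730 + 273.15 = 308.7230 K; T2 = 57.4990 + 273.15 = 330.6490 K
k1 = A * exp(-Ea/(R*T1)) = 552701.6650 * exp(-74460.3860/(8.314*308.7230)) = 1.3920e-07 1/s
k2 = A * exp(-Ea/(R*T2)) = 552701.6650 * exp(-74460.3860/(8.314*330.6490)) = 9.5303e-07 1/s
k2/k1 = 9.5303e-07 / 1.3920e-07 = 6.8463


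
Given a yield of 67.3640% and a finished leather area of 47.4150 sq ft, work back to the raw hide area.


Formula: raw = finished * 100 / yield
Substituting: raw = 47.4150 * 100 / 67.3640
Result: 70.3863 sq ft


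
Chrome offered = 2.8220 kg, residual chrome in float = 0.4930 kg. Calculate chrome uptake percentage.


Formula: Uptake = (offered - residual) / offered * 100
Substituting: Uptake = (2.8220 - 0.4930) / 2.8220 * 100
Result: 82.5301 %


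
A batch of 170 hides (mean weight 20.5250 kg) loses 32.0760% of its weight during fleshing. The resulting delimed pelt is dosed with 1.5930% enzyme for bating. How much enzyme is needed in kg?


Total_raw = N * avg_wt = 170 * 20.5250 = 3489.2500 kg
Substrate = Total_raw * (1 - loss/100) = 3489.2500 * (1 - 32.0760/100) = 2370.0382 kg
Enzyme = Substrate * pct / 100 = 2370.0382 * 1.5930 / 100 = 37.7547 kg


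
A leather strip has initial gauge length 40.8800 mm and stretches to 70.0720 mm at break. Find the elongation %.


Formula: Elongation = (Lf - L0) / L0 * 100
Substituting: Elongation = (70.0720 - 40.8800) / 40.8800 * 100
Result: 71.4090 %


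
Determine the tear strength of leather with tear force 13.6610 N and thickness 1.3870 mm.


Formula: Tear strength = force / thickness
Substituting: Tear strength = 13.6610 / 1.3870
Result: 9.8493 N/mm


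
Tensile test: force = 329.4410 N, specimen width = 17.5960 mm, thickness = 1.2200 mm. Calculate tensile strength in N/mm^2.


Formula: TS = force / (width * thickness)
Substituting: TS = 329.4410 / (17.5960 * 1.2200)
Result: 15.3463 N/mm^2


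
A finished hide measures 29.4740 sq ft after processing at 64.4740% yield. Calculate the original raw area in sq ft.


Formula: raw = finished * 100 / yield
Substituting: raw = 29.4740 * 100 / 64.4740
Result: 45.7146 sq ft


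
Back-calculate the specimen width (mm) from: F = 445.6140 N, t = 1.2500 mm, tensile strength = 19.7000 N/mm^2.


Formula: w = F / (TS * t)
Substituting: w = 445.6140 / (19.7000 * 1.2500)
Result: 18.0960 mm


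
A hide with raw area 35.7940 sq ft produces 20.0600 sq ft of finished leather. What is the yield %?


Formula: Yield = finished / raw * 100
Substituting: Yield = 20.0600 / 35.7940 * 100
Result: 56.0429 %


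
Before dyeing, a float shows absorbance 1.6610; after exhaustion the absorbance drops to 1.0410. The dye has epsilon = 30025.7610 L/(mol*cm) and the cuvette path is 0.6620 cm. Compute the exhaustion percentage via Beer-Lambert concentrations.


c_initial = A_i / (epsilon * l) = 1.6610 / (30025.7610 * 0.6620) = 8.3564e-05 mol/L
c_final = A_f / (epsilon * l) = 1.0410 / (30025.7610 * 0.6620) = 5.2372e-05 mol/L
Exhaustion = (c_initial - c_final) / c_initial * 100 = (8.3564e-05 - 5.2372e-05) / 8.3564e-05 * 100 = 37.3269 %


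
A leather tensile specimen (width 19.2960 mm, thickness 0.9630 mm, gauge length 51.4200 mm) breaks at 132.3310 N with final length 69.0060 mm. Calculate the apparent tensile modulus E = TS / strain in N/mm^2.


TS = F / (w * t) = 132.3310 / (19.2960 * 0.9630) = 7.1214 N/mm^2
strain = (Lf - L0) / L0 = (69.0060 - 51.4200) / 51.4200 = 0.3420
E = TS / strain = 7.1214 / 0.3420 = 20.8225 N/mm^2


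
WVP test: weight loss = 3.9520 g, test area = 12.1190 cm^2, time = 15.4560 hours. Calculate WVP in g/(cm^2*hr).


Formula: WVP = loss / (area * time)
Substituting: WVP = 3.9520 / (12.1190 * 15.4560)
Result: 0.0210986 g/(cm^2*hr)


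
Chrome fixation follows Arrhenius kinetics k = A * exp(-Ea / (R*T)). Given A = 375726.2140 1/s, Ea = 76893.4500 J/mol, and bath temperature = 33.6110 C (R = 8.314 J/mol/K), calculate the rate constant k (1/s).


T_K = T_C + 273.15 = 33.6110 + 273.15 = 306.7610 K
exponent = -Ea / (R * T_K) = -76893.4500 / (8.314 * 306.7610) = -30.1494
k = A * exp(exponent) = 375726.2140 * exp(-30.1494) = 3.0279e-08 1/s


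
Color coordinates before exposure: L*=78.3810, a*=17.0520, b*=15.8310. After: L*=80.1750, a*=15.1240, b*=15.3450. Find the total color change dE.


dL = 1.7940, da = -1.9280, db = -0.4860
dE = sqrt(1.7940^2 + (-1.9280)^2 + (-0.4860)^2) = 2.6780


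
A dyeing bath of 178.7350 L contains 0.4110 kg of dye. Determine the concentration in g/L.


Formula: Conc = dye_mass(kg) / volume(L) * 1000
Substituting: Conc = 0.4110 / 178.7350 * 1000
Result: 2.2995 g/L


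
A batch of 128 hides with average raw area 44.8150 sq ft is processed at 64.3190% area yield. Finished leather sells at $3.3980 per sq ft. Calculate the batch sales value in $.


Raw_total = N * avg_area = 128 * 44.8150 = 5736.3200 sq ft
Finished = Raw_total * yield / 100 = 5736.3200 * 64.3190 / 100 = 3689.5437 sq ft
Value = Finished * price = 3689.5437 * 3.3980 = 12537.0694 $


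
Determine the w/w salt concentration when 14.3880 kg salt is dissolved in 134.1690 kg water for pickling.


Formula: Conc = salt / (water + salt) * 100
Substituting: Conc = 14.3880 / (134.1690 + 14.3880) * 100
Result: 9.6852 %


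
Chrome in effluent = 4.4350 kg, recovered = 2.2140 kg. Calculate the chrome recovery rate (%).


Formula: Recovery = recovered / input * 100
Substituting: Recovery = 2.2140 / 4.4350 * 100
Result: 49.9211 %


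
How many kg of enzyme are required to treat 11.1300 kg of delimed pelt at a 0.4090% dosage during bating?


Formula: Enzyme = substrate * pct / 100
Substituting: Enzyme = 11.1300 * 0.4090 / 100
Result: 0.0455217 kg


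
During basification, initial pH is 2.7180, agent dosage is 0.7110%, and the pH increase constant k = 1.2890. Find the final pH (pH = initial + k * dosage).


Formula: pH_final = pH_initial + k * base_pct
Substituting: pH_final = 2.7180 + 1.2890 * 0.7110
Result: 3.6345


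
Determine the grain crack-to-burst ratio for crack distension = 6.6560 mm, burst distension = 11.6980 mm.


Formula: Ratio = crack / burst
Substituting: Ratio = 6.6560 / 11.6980
Result: 0.5690


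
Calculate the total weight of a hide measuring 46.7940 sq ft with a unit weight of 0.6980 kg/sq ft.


Formula: Weight = area * weight_per_sqft
Substituting: Weight = 46.7940 * 0.6980
Result: 32.6622 kg


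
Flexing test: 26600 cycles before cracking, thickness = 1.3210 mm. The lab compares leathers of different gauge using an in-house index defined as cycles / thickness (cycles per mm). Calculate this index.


Formula: Index = cycles / thickness
Substituting: Index = 26600 / 1.3210
Result: 20136.2604 cycles/mm


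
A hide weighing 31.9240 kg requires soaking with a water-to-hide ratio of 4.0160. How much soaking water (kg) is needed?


Formula: Water = hide_weight * ratio
Substituting: Water = 31.9240 * 4.0160
Result: 128.2068 kg


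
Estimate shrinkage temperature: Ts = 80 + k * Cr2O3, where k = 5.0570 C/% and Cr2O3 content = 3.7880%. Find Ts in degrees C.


Formula: Ts = 80 + k * Cr2O3
Substituting: Ts = 80 + 5.0570 * 3.7880
Result: 99.1559 C


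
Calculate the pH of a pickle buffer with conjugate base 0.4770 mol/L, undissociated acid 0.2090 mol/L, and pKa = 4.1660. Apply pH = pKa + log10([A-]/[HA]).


ratio = [A-] / [HA] = 0.4770 / 0.2090 = 2.2823
log10(ratio) = 0.3584
pH = pKa + log10(ratio) = 4.1660 + 0.3584 = 4.5244


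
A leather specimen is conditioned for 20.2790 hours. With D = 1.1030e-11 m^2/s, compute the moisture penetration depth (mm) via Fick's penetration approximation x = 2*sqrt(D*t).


t = 20.2790 hr * 3600 = 73004.4000 s
D * t = 1.1030e-11 * 73004.4000 = 8.0524e-07
x = 2 * sqrt(D*t) = 2 * sqrt(8.0524e-07) = 0.0017947 m = 1.7947 mm


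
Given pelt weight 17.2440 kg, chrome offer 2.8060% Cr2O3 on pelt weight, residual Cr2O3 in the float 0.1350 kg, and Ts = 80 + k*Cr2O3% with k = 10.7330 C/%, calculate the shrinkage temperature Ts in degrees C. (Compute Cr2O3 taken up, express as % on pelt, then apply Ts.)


Offered = pelt * offer_pct / 100 = 17.2440 * 2.8060 / 100 = 0.4839 kg
Uptake = offered - residual = 0.4839 - 0.1350 = 0.3489 kg
Cr2O3% on pelt = uptake / pelt * 100 = 0.3489 / 17.2440 * 100 = 2.0231 %
Ts = 80 + k * Cr2O3% = 80 + 10.7330 * 2.0231 = 101.7141 C


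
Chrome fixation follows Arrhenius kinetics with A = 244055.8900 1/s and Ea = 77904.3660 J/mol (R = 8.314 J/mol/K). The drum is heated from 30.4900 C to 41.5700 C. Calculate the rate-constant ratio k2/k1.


T1 = 30.4900 + 273.15 = 303.6400 K; T2 = 41.5700 + 273.15 = 314.7200 K
k1 = A * exp(-Ea/(R*T1)) = 244055.8900 * exp(-77904.3660/(8.314*303.6400)) = 9.6663e-09 1/s
k2 = A * exp(-Ea/(R*T2)) = 244055.8900 * exp(-77904.3660/(8.314*314.7200)) = 2.8648e-08 1/s
k2/k1 = 2.8648e-08 / 9.6663e-09 = 2.9637


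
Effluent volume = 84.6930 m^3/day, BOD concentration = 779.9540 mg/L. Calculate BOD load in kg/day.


Formula: BOD_load = volume * conc / 1000
Substituting: BOD_load = 84.6930 * 779.9540 / 1000
Result: 66.0566 kg/day


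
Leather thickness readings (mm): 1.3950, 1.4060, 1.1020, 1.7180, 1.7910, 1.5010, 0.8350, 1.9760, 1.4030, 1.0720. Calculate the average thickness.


Formula: Average = sum / n
Substituting: Average = 14.1990 / 10
Result: 1.4199 mm


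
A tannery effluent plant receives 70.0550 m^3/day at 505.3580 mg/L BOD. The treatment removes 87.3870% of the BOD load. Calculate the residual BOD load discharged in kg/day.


Load_in = volume * conc / 1000 = 70.0550 * 505.3580 / 1000 = 35.4029 kg/day
Removed = Load_in * eff / 100 = 35.4029 * 87.3870 / 100 = 30.9375 kg/day
Load_out = Load_in - Removed = 35.4029 - 30.9375 = 4.4654 kg/day


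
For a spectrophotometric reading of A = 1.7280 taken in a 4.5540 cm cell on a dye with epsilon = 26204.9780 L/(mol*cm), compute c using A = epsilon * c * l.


Formula: c = A / (epsilon * l)
Substituting: c = 1.7280 / (26204.9780 * 4.5540)
Result: 1.4480e-05 mol/L


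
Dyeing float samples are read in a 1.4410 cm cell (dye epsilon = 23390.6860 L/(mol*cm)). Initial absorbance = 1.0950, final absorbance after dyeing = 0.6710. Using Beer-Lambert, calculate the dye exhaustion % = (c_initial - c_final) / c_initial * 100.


c_initial = A_i / (epsilon * l) = 1.0950 / (23390.6860 * 1.4410) = 3.2487e-05 mol/L
c_final = A_f / (epsilon * l) = 0.6710 / (23390.6860 * 1.4410) = 1.9907e-05 mol/L
Exhaustion = (c_initial - c_final) / c_initial * 100 = (3.2487e-05 - 1.9907e-05) / 3.2487e-05 * 100 = 38.7215 %


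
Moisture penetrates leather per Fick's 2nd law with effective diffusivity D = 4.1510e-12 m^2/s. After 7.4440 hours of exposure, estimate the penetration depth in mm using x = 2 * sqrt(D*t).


t = 7.4440 hr * 3600 = 26798.4000 s
D * t = 4.1510e-12 * 26798.4000 = 1.1124e-07
x = 2 * sqrt(D*t) = 2 * sqrt(1.1124e-07) = 6.6705e-04 m = 0.6671 mm


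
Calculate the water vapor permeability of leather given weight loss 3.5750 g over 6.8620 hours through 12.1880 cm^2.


Formula: WVP = loss / (area * time)
Substituting: WVP = 3.5750 / (12.1880 * 6.8620)
Result: 0.0427457 g/(cm^2*hr)


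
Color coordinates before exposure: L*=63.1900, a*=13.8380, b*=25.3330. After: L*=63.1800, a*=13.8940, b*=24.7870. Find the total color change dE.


dL = -0.01, da = 0.056, db = -0.5460
dE = sqrt((-0.01)^2 + 0.056^2 + (-0.5460)^2) = 0.5490


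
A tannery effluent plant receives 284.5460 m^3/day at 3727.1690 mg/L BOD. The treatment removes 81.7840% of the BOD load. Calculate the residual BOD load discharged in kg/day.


Load_in = volume * conc / 1000 = 284.5460 * 3727.1690 / 1000 = 1060.5510 kg/day
Removed = Load_in * eff / 100 = 1060.5510 * 81.7840 / 100 = 867.3611 kg/day
Load_out = Load_in - Removed = 1060.5510 - 867.3611 = 193.1900 kg/day


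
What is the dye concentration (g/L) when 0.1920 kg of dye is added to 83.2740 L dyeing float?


Formula: Conc = dye_mass(kg) / volume(L) * 1000
Substituting: Conc = 0.1920 / 83.2740 * 1000
Result: 2.3056 g/L


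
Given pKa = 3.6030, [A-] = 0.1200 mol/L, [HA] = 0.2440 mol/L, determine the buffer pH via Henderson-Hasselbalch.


ratio = [A-] / [HA] = 0.1200 / 0.2440 = 0.4918
log10(ratio) = -0.3082
pH = pKa + log10(ratio) = 3.6030 - 0.3082 = 3.2948


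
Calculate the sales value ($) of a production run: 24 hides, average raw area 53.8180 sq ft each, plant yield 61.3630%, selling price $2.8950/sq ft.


Raw_total = N * avg_area = 24 * 53.8180 = 1291.6320 sq ft
Finished = Raw_total * yield / 100 = 1291.6320 * 61.3630 / 100 = 792.5841 sq ft
Value = Finished * price = 792.5841 * 2.8950 = 2294.5311 $


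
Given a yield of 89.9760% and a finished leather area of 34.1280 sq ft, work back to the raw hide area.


Formula: raw = finished * 100 / yield
Substituting: raw = 34.1280 * 100 / 89.9760
Result: 37.9301 sq ft


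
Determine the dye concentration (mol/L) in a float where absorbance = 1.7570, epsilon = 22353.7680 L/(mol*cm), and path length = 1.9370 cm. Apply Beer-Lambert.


Formula: c = A / (epsilon * l)
Substituting: c = 1.7570 / (22353.7680 * 1.9370)
Result: 4.0578e-05 mol/L


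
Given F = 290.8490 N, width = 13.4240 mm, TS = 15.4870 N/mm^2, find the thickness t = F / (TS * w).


Formula: t = F / (TS * w)
Substituting: t = 290.8490 / (15.4870 * 13.4240)
Result: 1.3990 mm


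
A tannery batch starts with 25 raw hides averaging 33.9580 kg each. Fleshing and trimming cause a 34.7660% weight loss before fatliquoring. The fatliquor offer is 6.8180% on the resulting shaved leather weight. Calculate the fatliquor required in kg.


Total_raw = N * avg_wt = 25 * 33.9580 = 848.9500 kg
Substrate = Total_raw * (1 - loss/100) = 848.9500 * (1 - 34.7660/100) = 553.8040 kg
Fat = Substrate * pct / 100 = 553.8040 * 6.8180 / 100 = 37.7584 kg


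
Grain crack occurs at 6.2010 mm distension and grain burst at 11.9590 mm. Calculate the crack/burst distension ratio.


Formula: Ratio = crack / burst
Substituting: Ratio = 6.2010 / 11.9590
Result: 0.5185


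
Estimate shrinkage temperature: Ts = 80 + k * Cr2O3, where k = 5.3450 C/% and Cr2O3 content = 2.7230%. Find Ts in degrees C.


Formula: Ts = 80 + k * Cr2O3
Substituting: Ts = 80 + 5.3450 * 2.7230
Result: 94.5544 C


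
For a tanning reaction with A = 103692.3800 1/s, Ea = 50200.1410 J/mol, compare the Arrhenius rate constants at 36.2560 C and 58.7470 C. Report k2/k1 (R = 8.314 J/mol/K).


T1 = 36.2560 + 273.15 = 309.4060 K; T2 = 58.7470 + 273.15 = 331.8970 K
k1 = A * exp(-Ea/(R*T1)) = 103692.3800 * exp(-50200.1410/(8.314*309.4060)) = 3.4717e-04 1/s
k2 = A * exp(-Ea/(R*T2)) = 103692.3800 * exp(-50200.1410/(8.314*331.8970)) = 0.00130274 1/s
k2/k1 = 0.00130274 / 3.4717e-04 = 3.7525


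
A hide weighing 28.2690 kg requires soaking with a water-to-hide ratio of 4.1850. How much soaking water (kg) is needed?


Formula: Water = hide_weight * ratio
Substituting: Water = 28.2690 * 4.1850
Result: 118.3058 kg


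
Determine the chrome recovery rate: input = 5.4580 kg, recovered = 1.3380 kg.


Formula: Recovery = recovered / input * 100
Substituting: Recovery = 1.3380 / 5.4580 * 100
Result: 24.5145 %


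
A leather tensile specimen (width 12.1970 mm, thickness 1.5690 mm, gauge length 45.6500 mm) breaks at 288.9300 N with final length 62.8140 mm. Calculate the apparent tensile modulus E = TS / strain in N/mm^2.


TS = F / (w * t) = 288.9300 / (12.1970 * 1.5690) = 15.0979 N/mm^2
strain = (Lf - L0) / L0 = (62.8140 - 45.6500) / 45.6500 = 0.3760
E = TS / strain = 15.0979 / 0.3760 = 40.1549 N/mm^2


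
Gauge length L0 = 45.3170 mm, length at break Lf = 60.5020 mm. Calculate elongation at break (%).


Formula: Elongation = (Lf - L0) / L0 * 100
Substituting: Elongation = (60.5020 - 45.3170) / 45.3170 * 100
Result: 33.5084 %


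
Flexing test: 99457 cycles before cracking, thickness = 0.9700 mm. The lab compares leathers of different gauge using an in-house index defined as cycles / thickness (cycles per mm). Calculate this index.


Formula: Index = cycles / thickness
Substituting: Index = 99457 / 0.9700
Result: 102532.9897 cycles/mm


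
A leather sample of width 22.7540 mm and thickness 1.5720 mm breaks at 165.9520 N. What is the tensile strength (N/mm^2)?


Formula: TS = force / (width * thickness)
Substituting: TS = 165.9520 / (22.7540 * 1.5720)
Result: 4.6395 N/mm^2


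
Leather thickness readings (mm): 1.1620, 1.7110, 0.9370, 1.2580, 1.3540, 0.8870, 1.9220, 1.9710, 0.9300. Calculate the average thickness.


Formula: Average = sum / n
Substituting: Average = 12.1320 / 9
Result: 1.3480 mm


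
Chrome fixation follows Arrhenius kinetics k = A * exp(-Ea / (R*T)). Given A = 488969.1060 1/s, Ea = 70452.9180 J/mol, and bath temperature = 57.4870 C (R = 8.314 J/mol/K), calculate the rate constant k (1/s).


T_K = T_C + 273.15 = 57.4870 + 273.15 = 330.6370 K
exponent = -Ea / (R * T_K) = -70452.9180 / (8.314 * 330.6370) = -25.6293
k = A * exp(exponent) = 488969.1060 * exp(-25.6293) = 3.6191e-06 1/s


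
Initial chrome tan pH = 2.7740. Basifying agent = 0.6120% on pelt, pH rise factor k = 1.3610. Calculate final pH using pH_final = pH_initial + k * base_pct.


Formula: pH_final = pH_initial + k * base_pct
Substituting: pH_final = 2.7740 + 1.3610 * 0.6120
Result: 3.6069


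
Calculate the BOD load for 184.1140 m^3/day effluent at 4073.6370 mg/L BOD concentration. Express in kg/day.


Formula: BOD_load = volume * conc / 1000
Substituting: BOD_load = 184.1140 * 4073.6370 / 1000
Result: 750.0136 kg/day


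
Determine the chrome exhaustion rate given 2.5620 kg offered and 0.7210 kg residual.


Formula: Uptake = (offered - residual) / offered * 100
Substituting: Uptake = (2.5620 - 0.7210) / 2.5620 * 100
Result: 71.8579 %


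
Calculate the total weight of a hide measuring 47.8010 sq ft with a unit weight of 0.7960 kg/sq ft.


Formula: Weight = area * weight_per_sqft
Substituting: Weight = 47.8010 * 0.7960
Result: 38.0496 kg


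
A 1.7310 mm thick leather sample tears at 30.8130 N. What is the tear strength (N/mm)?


Formula: Tear strength = force / thickness
Substituting: Tear strength = 30.8130 / 1.7310
Result: 17.8007 N/mm


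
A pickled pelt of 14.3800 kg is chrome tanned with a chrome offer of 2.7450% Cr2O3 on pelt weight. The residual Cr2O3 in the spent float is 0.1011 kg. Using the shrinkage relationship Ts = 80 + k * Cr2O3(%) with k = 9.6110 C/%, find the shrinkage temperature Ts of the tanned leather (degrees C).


Offered = pelt * offer_pct / 100 = 14.3800 * 2.7450 / 100 = 0.3947 kg
Uptake = offered - residual = 0.3947 - 0.1011 = 0.2936 kg
Cr2O3% on pelt = uptake / pelt * 100 = 0.2936 / 14.3800 * 100 = 2.0419 %
Ts = 80 + k * Cr2O3% = 80 + 9.6110 * 2.0419 = 99.6251 C


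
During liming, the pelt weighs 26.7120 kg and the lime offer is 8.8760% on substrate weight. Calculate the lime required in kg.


Formula: Lime = substrate * pct / 100
Substituting: Lime = 26.7120 * 8.8760 / 100
Result: 2.3710 kg


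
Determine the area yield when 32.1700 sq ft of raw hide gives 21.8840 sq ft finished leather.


Formula: Yield = finished / raw * 100
Substituting: Yield = 21.8840 / 32.1700 * 100
Result: 68.0261 %


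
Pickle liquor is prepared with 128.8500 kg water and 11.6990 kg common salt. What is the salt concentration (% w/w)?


Formula: Conc = salt / (water + salt) * 100
Substituting: Conc = 11.6990 / (128.8500 + 11.6990) * 100
Result: 8.3238 %


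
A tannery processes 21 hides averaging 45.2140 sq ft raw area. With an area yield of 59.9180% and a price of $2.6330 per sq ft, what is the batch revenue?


Raw_total = N * avg_area = 21 * 45.2140 = 949.4940 sq ft
Finished = Raw_total * yield / 100 = 949.4940 * 59.9180 / 100 = 568.9178 sq ft
Value = Finished * price = 568.9178 * 2.6330 = 1497.9606 $


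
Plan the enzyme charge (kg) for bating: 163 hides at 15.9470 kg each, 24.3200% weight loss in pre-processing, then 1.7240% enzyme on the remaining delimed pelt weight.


Total_raw = N * avg_wt = 163 * 15.9470 = 2599.3610 kg
Substrate = Total_raw * (1 - loss/100) = 2599.3610 * (1 - 24.3200/100) = 1967.1964 kg
Enzyme = Substrate * pct / 100 = 1967.1964 * 1.7240 / 100 = 33.9145 kg


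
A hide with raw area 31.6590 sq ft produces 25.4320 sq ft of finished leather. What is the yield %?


Formula: Yield = finished / raw * 100
Substituting: Yield = 25.4320 / 31.6590 * 100
Result: 80.3310 %


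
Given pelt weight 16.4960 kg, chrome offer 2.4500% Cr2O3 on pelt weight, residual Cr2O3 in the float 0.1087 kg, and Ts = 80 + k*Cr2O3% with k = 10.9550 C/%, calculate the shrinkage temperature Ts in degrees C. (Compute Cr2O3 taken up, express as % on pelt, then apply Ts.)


Offered = pelt * offer_pct / 100 = 16.4960 * 2.4500 / 100 = 0.4042 kg
Uptake = offered - residual = 0.4042 - 0.1087 = 0.2955 kg
Cr2O3% on pelt = uptake / pelt * 100 = 0.2955 / 16.4960 * 100 = 1.7911 %
Ts = 80 + k * Cr2O3% = 80 + 10.9550 * 1.7911 = 99.6210 C


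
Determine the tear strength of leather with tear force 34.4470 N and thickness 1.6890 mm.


Formula: Tear strength = force / thickness
Substituting: Tear strength = 34.4470 / 1.6890
Result: 20.3949 N/mm


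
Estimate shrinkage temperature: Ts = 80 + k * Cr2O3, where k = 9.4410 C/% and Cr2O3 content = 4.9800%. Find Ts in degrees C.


Formula: Ts = 80 + k * Cr2O3
Substituting: Ts = 80 + 9.4410 * 4.9800
Result: 127.0162 C
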